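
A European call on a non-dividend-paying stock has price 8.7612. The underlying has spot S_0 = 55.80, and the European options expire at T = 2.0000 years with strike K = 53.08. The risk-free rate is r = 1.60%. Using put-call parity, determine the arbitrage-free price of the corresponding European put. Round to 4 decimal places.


Answer: Put price = 4.3695

Derivation:
Put-call parity: C - P = S_0 * exp(-qT) - K * exp(-rT).
S_0 * exp(-qT) = 55.8000 * 1.00000000 = 55.80000000
K * exp(-rT) = 53.0800 * 0.96850658 = 51.40832938
P = C - S*exp(-qT) + K*exp(-rT)
P = 8.7612 - 55.80000000 + 51.40832938 = 4.3695


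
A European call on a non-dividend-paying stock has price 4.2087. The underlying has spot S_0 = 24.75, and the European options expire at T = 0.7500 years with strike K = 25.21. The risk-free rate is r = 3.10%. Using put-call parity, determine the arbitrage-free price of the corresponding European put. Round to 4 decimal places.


Put-call parity: C - P = S_0 * exp(-qT) - K * exp(-rT).
S_0 * exp(-qT) = 24.7500 * 1.00000000 = 24.75000000
K * exp(-rT) = 25.2100 * 0.97701820 = 24.63062879
P = C - S*exp(-qT) + K*exp(-rT)
P = 4.2087 - 24.75000000 + 24.63062879 = 4.0893

Answer: Put price = 4.0893


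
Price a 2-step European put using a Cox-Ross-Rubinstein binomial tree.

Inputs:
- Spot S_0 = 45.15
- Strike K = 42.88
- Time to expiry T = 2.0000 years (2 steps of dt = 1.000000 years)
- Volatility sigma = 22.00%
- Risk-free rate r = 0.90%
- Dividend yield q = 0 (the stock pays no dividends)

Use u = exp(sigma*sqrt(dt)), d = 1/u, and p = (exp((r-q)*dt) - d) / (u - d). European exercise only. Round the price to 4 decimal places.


Answer: Price = V(0,0) = 3.8712

Derivation:
dt = T/N = 1.000000
u = exp(sigma*sqrt(dt)) = 1.246077; d = 1/u = 0.802519
p = (exp((r-q)*dt) - d) / (u - d) = 0.465603
Discount per step: exp(-r*dt) = 0.991040
Stock lattice S(k, i) with i counting down-moves:
  k=0: S(0,0) = 45.1500
  k=1: S(1,0) = 56.2604; S(1,1) = 36.2337
  k=2: S(2,0) = 70.1047; S(2,1) = 45.1500; S(2,2) = 29.0782
Terminal payoffs V(N, i) = max(K - S_T, 0):
  V(2,0) = 0.000000; V(2,1) = 0.000000; V(2,2) = 13.801756
Backward induction: V(k, i) = exp(-r*dt) * [p * V(k+1, i) + (1-p) * V(k+1, i+1)].
  V(1,0) = exp(-r*dt) * [p*0.000000 + (1-p)*0.000000] = 0.000000
  V(1,1) = exp(-r*dt) * [p*0.000000 + (1-p)*13.801756] = 7.309537
  V(0,0) = exp(-r*dt) * [p*0.000000 + (1-p)*7.309537] = 3.871198


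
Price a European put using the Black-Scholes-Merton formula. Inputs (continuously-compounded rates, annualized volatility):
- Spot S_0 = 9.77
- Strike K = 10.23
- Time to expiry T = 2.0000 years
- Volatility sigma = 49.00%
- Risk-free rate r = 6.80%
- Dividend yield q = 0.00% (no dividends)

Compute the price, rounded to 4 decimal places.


Answer: Price = 2.1340

Derivation:
d1 = (ln(S/K) + (r - q + 0.5*sigma^2) * T) / (sigma * sqrt(T)) = 0.47634737
d2 = d1 - sigma * sqrt(T) = -0.21661728
exp(-rT) = 0.87284263; exp(-qT) = 1.00000000
P = K * exp(-rT) * N(-d2) - S_0 * exp(-qT) * N(-d1)
N(-d1) = 0.31691346; N(-d2) = 0.58574669
P = 10.2300 * 0.87284263 * 0.58574669 - 9.7700 * 1.00000000 * 0.31691346 = 2.1340


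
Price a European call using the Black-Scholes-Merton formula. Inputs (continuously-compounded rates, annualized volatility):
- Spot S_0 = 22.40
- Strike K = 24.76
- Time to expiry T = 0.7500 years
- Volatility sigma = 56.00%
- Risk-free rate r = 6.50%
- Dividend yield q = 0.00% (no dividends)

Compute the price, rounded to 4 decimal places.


d1 = (ln(S/K) + (r - q + 0.5*sigma^2) * T) / (sigma * sqrt(T)) = 0.13646398
d2 = d1 - sigma * sqrt(T) = -0.34851025
exp(-rT) = 0.95241920; exp(-qT) = 1.00000000
C = S_0 * exp(-qT) * N(d1) - K * exp(-rT) * N(d2)
N(d1) = 0.55427275; N(d2) = 0.36372851
C = 22.4000 * 1.00000000 * 0.55427275 - 24.7600 * 0.95241920 * 0.36372851 = 3.8383

Answer: Price = 3.8383


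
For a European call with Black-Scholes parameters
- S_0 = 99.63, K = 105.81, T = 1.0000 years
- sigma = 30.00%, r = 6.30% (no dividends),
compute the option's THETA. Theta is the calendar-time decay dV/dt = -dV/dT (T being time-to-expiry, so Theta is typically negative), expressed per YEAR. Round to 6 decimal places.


Answer: Theta = -8.666310

Derivation:
d1 = 0.1593943038; d2 = -0.1406056962
phi(d1) = 0.3939064615; exp(-qT) = 1.0000000000; exp(-rT) = 0.9389434737
Theta = -S*exp(-qT)*phi(d1)*sigma/(2*sqrt(T)) - r*K*exp(-rT)*N(d2) + q*S*exp(-qT)*N(d1)
N(d1) = 0.5633208868; N(d2) = 0.4440907240; sqrt(T) = 1.0000000000
Term 1 = -99.6300 * 1.0000000000 * 0.3939064615 * 0.3000 / (2 * 1.0000000000) = -5.8867351139
Term 2 = -0.0630 * 105.8100 * 0.9389434737 * 0.4440907240 = -2.7795751054
Term 3 = 0 (no dividend yield, q = 0)
Theta = -5.8867351139 + (-2.7795751054) + (0.0000000000) = -8.666310


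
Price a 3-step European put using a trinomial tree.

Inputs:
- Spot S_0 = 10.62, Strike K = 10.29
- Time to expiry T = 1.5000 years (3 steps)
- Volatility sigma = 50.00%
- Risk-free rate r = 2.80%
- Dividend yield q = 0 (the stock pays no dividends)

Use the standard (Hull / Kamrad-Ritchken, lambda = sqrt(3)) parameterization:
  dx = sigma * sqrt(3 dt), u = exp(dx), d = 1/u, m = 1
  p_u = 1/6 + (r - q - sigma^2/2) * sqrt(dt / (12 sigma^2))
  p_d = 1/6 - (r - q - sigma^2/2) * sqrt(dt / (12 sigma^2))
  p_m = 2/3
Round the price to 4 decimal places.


Answer: Price = V(0,0) = 1.9233

Derivation:
dt = T/N = 0.500000; dx = sigma*sqrt(3*dt) = 0.612372
u = exp(dx) = 1.844803; d = 1/u = 0.542063
p_u = 0.127067, p_m = 0.666667, p_d = 0.206267
Discount per step: exp(-r*dt) = 0.986098
Stock lattice S(k, j) with j the centered position index:
  k=0: S(0,+0) = 10.6200
  k=1: S(1,-1) = 5.7567; S(1,+0) = 10.6200; S(1,+1) = 19.5918
  k=2: S(2,-2) = 3.1205; S(2,-1) = 5.7567; S(2,+0) = 10.6200; S(2,+1) = 19.5918; S(2,+2) = 36.1430
  k=3: S(3,-3) = 1.6915; S(3,-2) = 3.1205; S(3,-1) = 5.7567; S(3,+0) = 10.6200; S(3,+1) = 19.5918; S(3,+2) = 36.1430; S(3,+3) = 66.6768
Terminal payoffs V(N, j) = max(K - S_T, 0):
  V(3,-3) = 8.598490; V(3,-2) = 7.169497; V(3,-1) = 4.533287; V(3,+0) = 0.000000; V(3,+1) = 0.000000; V(3,+2) = 0.000000; V(3,+3) = 0.000000
Backward induction: V(k, j) = exp(-r*dt) * [p_u * V(k+1, j+1) + p_m * V(k+1, j) + p_d * V(k+1, j-1)]
  V(2,-2) = exp(-r*dt) * [p_u*4.533287 + p_m*7.169497 + p_d*8.598490] = 7.030162
  V(2,-1) = exp(-r*dt) * [p_u*0.000000 + p_m*4.533287 + p_d*7.169497] = 4.438445
  V(2,+0) = exp(-r*dt) * [p_u*0.000000 + p_m*0.000000 + p_d*4.533287] = 0.922067
  V(2,+1) = exp(-r*dt) * [p_u*0.000000 + p_m*0.000000 + p_d*0.000000] = 0.000000
  V(2,+2) = exp(-r*dt) * [p_u*0.000000 + p_m*0.000000 + p_d*0.000000] = 0.000000
  V(1,-1) = exp(-r*dt) * [p_u*0.922067 + p_m*4.438445 + p_d*7.030162] = 4.463291
  V(1,+0) = exp(-r*dt) * [p_u*0.000000 + p_m*0.922067 + p_d*4.438445] = 1.508941
  V(1,+1) = exp(-r*dt) * [p_u*0.000000 + p_m*0.000000 + p_d*0.922067] = 0.187548
  V(0,+0) = exp(-r*dt) * [p_u*0.187548 + p_m*1.508941 + p_d*4.463291] = 1.923305


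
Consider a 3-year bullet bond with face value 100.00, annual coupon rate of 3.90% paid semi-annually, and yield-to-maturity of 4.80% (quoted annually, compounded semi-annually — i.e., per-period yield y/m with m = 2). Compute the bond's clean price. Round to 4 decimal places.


Coupon per period c = face * coupon_rate / m = 1.950000
Periods per year m = 2; per-period yield y/m = 0.024000
Number of cashflows N = 6
Cashflows (t years, CF_t, discount factor 1/(1+y/m)^(m*t), PV):
  t = 0.5000: CF_t = 1.950000, DF = 0.976562, PV = 1.904297
  t = 1.0000: CF_t = 1.950000, DF = 0.953674, PV = 1.859665
  t = 1.5000: CF_t = 1.950000, DF = 0.931323, PV = 1.816079
  t = 2.0000: CF_t = 1.950000, DF = 0.909495, PV = 1.773515
  t = 2.5000: CF_t = 1.950000, DF = 0.888178, PV = 1.731948
  t = 3.0000: CF_t = 101.950000, DF = 0.867362, PV = 88.427529
Price P = sum_t PV_t = 97.513033

Answer: Price = 97.5130


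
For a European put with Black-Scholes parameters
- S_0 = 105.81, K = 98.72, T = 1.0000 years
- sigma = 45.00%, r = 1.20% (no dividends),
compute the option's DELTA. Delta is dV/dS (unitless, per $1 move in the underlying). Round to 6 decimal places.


d1 = 0.4057943839; d2 = -0.0442056161
phi(d1) = 0.3674114013; exp(-qT) = 1.0000000000; exp(-rT) = 0.9880717129
N(-d1) = 0.3424468428
Delta = -exp(-qT) * N(-d1) = -1.0000000000 * 0.3424468428 = -0.342447

Answer: Delta = -0.342447


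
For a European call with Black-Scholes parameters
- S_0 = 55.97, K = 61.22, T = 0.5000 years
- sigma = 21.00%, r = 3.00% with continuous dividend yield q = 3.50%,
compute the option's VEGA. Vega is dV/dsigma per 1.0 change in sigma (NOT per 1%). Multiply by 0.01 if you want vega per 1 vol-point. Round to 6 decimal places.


Answer: Vega = 13.363657

Derivation:
d1 = -0.5463787202; d2 = -0.6948711443
phi(d1) = 0.3436253252; exp(-qT) = 0.9826522357; exp(-rT) = 0.9851119396
Vega = S * exp(-qT) * phi(d1) * sqrt(T) = 55.9700 * 0.9826522357 * 0.3436253252 * 0.7071067812 = 13.363657


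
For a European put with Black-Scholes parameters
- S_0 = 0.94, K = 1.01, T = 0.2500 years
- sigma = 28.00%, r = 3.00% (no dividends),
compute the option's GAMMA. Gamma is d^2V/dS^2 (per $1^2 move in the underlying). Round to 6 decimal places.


d1 = -0.3894695327; d2 = -0.5294695327
phi(d1) = 0.3698041301; exp(-qT) = 1.0000000000; exp(-rT) = 0.9925280548
Gamma = exp(-qT) * phi(d1) / (S * sigma * sqrt(T)) = 1.0000000000 * 0.3698041301 / (0.9400 * 0.2800 * 0.5000000000) = 2.810062

Answer: Gamma = 2.810062


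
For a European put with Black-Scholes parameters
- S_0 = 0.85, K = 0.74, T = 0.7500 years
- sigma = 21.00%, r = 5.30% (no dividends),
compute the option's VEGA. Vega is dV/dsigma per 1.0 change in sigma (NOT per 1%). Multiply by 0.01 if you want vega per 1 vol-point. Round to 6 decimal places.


Answer: Vega = 0.165401

Derivation:
d1 = 1.0715272567; d2 = 0.8896619219
phi(d1) = 0.2246921886; exp(-qT) = 1.0000000000; exp(-rT) = 0.9610296665
Vega = S * exp(-qT) * phi(d1) * sqrt(T) = 0.8500 * 1.0000000000 * 0.2246921886 * 0.8660254038 = 0.165401


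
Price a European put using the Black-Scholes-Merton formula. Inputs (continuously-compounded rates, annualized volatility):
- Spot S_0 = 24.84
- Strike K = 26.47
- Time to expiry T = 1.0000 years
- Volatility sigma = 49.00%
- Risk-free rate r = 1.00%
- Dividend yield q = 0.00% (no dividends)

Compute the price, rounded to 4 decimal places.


d1 = (ln(S/K) + (r - q + 0.5*sigma^2) * T) / (sigma * sqrt(T)) = 0.13570049
d2 = d1 - sigma * sqrt(T) = -0.35429951
exp(-rT) = 0.99004983; exp(-qT) = 1.00000000
P = K * exp(-rT) * N(-d2) - S_0 * exp(-qT) * N(-d1)
N(-d1) = 0.44602903; N(-d2) = 0.63844278
P = 26.4700 * 0.99004983 * 0.63844278 - 24.8400 * 1.00000000 * 0.44602903 = 5.6521

Answer: Price = 5.6521


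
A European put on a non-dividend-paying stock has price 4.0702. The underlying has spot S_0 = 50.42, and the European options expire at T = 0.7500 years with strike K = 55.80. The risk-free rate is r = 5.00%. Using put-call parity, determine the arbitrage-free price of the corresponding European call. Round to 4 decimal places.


Put-call parity: C - P = S_0 * exp(-qT) - K * exp(-rT).
S_0 * exp(-qT) = 50.4200 * 1.00000000 = 50.42000000
K * exp(-rT) = 55.8000 * 0.96319442 = 53.74624851
C = P + S*exp(-qT) - K*exp(-rT)
C = 4.0702 + 50.42000000 - 53.74624851 = 0.7440

Answer: Call price = 0.7440


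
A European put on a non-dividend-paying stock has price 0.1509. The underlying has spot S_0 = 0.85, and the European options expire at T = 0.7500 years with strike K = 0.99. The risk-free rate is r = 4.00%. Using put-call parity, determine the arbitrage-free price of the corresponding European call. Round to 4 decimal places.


Put-call parity: C - P = S_0 * exp(-qT) - K * exp(-rT).
S_0 * exp(-qT) = 0.8500 * 1.00000000 = 0.85000000
K * exp(-rT) = 0.9900 * 0.97044553 = 0.96074108
C = P + S*exp(-qT) - K*exp(-rT)
C = 0.1509 + 0.85000000 - 0.96074108 = 0.0402

Answer: Call price = 0.0402


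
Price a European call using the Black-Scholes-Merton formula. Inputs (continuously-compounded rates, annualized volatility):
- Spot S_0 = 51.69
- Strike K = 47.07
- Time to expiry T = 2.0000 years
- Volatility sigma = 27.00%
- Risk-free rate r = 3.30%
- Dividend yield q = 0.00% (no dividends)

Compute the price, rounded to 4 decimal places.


Answer: Price = 11.6774

Derivation:
d1 = (ln(S/K) + (r - q + 0.5*sigma^2) * T) / (sigma * sqrt(T)) = 0.60897210
d2 = d1 - sigma * sqrt(T) = 0.22713444
exp(-rT) = 0.93613086; exp(-qT) = 1.00000000
C = S_0 * exp(-qT) * N(d1) - K * exp(-rT) * N(d2)
N(d1) = 0.72872853; N(d2) = 0.58984040
C = 51.6900 * 1.00000000 * 0.72872853 - 47.0700 * 0.93613086 * 0.58984040 = 11.6774


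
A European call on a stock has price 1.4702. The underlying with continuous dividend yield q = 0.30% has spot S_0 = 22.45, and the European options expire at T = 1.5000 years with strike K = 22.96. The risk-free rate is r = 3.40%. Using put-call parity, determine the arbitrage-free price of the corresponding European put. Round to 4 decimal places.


Put-call parity: C - P = S_0 * exp(-qT) - K * exp(-rT).
S_0 * exp(-qT) = 22.4500 * 0.99551011 = 22.34920197
K * exp(-rT) = 22.9600 * 0.95027867 = 21.81839828
P = C - S*exp(-qT) + K*exp(-rT)
P = 1.4702 - 22.34920197 + 21.81839828 = 0.9394

Answer: Put price = 0.9394


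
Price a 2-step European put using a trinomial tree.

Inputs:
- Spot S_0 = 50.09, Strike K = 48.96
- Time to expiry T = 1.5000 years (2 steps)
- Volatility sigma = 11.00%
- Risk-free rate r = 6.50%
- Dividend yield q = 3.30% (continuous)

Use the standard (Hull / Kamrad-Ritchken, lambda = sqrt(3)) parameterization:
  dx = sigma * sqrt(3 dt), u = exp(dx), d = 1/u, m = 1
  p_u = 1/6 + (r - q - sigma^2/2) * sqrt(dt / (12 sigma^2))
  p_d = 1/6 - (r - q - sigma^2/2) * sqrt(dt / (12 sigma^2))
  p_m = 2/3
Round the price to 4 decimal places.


Answer: Price = V(0,0) = 0.9814

Derivation:
dt = T/N = 0.750000; dx = sigma*sqrt(3*dt) = 0.165000
u = exp(dx) = 1.179393; d = 1/u = 0.847894
p_u = 0.225644, p_m = 0.666667, p_d = 0.107689
Discount per step: exp(-r*dt) = 0.952419
Stock lattice S(k, j) with j the centered position index:
  k=0: S(0,+0) = 50.0900
  k=1: S(1,-1) = 42.4710; S(1,+0) = 50.0900; S(1,+1) = 59.0758
  k=2: S(2,-2) = 36.0109; S(2,-1) = 42.4710; S(2,+0) = 50.0900; S(2,+1) = 59.0758; S(2,+2) = 69.6736
Terminal payoffs V(N, j) = max(K - S_T, 0):
  V(2,-2) = 12.949110; V(2,-1) = 6.489004; V(2,+0) = 0.000000; V(2,+1) = 0.000000; V(2,+2) = 0.000000
Backward induction: V(k, j) = exp(-r*dt) * [p_u * V(k+1, j+1) + p_m * V(k+1, j) + p_d * V(k+1, j-1)]
  V(1,-1) = exp(-r*dt) * [p_u*0.000000 + p_m*6.489004 + p_d*12.949110] = 5.448300
  V(1,+0) = exp(-r*dt) * [p_u*0.000000 + p_m*0.000000 + p_d*6.489004] = 0.665548
  V(1,+1) = exp(-r*dt) * [p_u*0.000000 + p_m*0.000000 + p_d*0.000000] = 0.000000
  V(0,+0) = exp(-r*dt) * [p_u*0.000000 + p_m*0.665548 + p_d*5.448300] = 0.981394


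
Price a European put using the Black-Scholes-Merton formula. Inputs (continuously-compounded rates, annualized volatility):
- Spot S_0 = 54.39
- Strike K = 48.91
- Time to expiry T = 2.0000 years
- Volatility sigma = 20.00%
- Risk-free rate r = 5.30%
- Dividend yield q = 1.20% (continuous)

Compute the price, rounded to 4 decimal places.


d1 = (ln(S/K) + (r - q + 0.5*sigma^2) * T) / (sigma * sqrt(T)) = 0.80680332
d2 = d1 - sigma * sqrt(T) = 0.52396061
exp(-rT) = 0.89942465; exp(-qT) = 0.97628571
P = K * exp(-rT) * N(-d2) - S_0 * exp(-qT) * N(-d1)
N(-d1) = 0.20988990; N(-d2) = 0.30015297
P = 48.9100 * 0.89942465 * 0.30015297 - 54.3900 * 0.97628571 * 0.20988990 = 2.0588

Answer: Price = 2.0588


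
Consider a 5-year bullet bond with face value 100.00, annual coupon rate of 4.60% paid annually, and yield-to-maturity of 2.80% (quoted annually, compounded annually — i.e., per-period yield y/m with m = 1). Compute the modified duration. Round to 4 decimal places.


Coupon per period c = face * coupon_rate / m = 4.600000
Periods per year m = 1; per-period yield y/m = 0.028000
Number of cashflows N = 5
Cashflows (t years, CF_t, discount factor 1/(1+y/m)^(m*t), PV):
  t = 1.0000: CF_t = 4.600000, DF = 0.972763, PV = 4.474708
  t = 2.0000: CF_t = 4.600000, DF = 0.946267, PV = 4.352829
  t = 3.0000: CF_t = 4.600000, DF = 0.920493, PV = 4.234269
  t = 4.0000: CF_t = 4.600000, DF = 0.895422, PV = 4.118939
  t = 5.0000: CF_t = 104.600000, DF = 0.871033, PV = 91.110014
Price P = sum_t PV_t = 108.290759
First compute Macaulay numerator sum_t t * PV_t:
  t * PV_t at t = 1.0000: 4.474708
  t * PV_t at t = 2.0000: 8.705658
  t * PV_t at t = 3.0000: 12.702808
  t * PV_t at t = 4.0000: 16.475756
  t * PV_t at t = 5.0000: 455.550068
Macaulay duration D = 497.908999 / 108.290759 = 4.597890
Modified duration = D / (1 + y/m) = 4.597890 / (1 + 0.028000) = 4.472656

Answer: Modified duration = 4.4727


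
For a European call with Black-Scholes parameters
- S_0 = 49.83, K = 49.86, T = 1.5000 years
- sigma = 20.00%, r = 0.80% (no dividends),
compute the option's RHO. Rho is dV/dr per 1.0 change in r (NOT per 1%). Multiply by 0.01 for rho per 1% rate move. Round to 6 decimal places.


Answer: Rho = 34.712252

Derivation:
d1 = 0.1690071751; d2 = -0.0759417991
phi(d1) = 0.3932851940; exp(-qT) = 1.0000000000; exp(-rT) = 0.9880717129
N(d2) = 0.4697327010
Rho = K*T*exp(-rT)*N(d2) = 49.8600 * 1.5000 * 0.9880717129 * 0.4697327010 = 34.712252


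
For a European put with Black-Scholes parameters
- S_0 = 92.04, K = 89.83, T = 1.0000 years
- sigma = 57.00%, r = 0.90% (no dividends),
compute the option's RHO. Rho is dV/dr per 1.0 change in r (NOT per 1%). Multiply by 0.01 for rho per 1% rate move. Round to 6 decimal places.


d1 = 0.3434285437; d2 = -0.2265714563
phi(d1) = 0.3760962759; exp(-qT) = 1.0000000000; exp(-rT) = 0.9910403788
N(-d2) = 0.5896215052
Rho = -K*T*exp(-rT)*N(-d2) = -89.8300 * 1.0000 * 0.9910403788 * 0.5896215052 = -52.491147

Answer: Rho = -52.491147


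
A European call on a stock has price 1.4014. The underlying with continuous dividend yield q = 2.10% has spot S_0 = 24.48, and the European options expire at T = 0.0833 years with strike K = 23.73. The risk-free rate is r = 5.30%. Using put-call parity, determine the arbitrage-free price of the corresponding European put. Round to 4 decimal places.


Answer: Put price = 0.5897

Derivation:
Put-call parity: C - P = S_0 * exp(-qT) - K * exp(-rT).
S_0 * exp(-qT) = 24.4800 * 0.99825223 = 24.43721457
K * exp(-rT) = 23.7300 * 0.99559483 = 23.62546535
P = C - S*exp(-qT) + K*exp(-rT)
P = 1.4014 - 24.43721457 + 23.62546535 = 0.5897


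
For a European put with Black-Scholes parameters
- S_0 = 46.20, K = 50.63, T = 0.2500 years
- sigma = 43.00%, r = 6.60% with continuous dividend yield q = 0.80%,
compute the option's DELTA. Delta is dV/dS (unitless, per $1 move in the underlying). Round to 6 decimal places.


d1 = -0.2509394786; d2 = -0.4659394786
phi(d1) = 0.3865771403; exp(-qT) = 0.9980019987; exp(-rT) = 0.9836353794
N(-d1) = 0.5990695494
Delta = -exp(-qT) * N(-d1) = -0.9980019987 * 0.5990695494 = -0.597873

Answer: Delta = -0.597873


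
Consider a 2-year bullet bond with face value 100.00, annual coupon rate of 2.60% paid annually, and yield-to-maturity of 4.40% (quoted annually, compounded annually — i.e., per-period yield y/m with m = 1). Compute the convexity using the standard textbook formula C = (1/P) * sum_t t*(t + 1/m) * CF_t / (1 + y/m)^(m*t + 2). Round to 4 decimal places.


Coupon per period c = face * coupon_rate / m = 2.600000
Periods per year m = 1; per-period yield y/m = 0.044000
Number of cashflows N = 2
Cashflows (t years, CF_t, discount factor 1/(1+y/m)^(m*t), PV):
  t = 1.0000: CF_t = 2.600000, DF = 0.957854, PV = 2.490421
  t = 2.0000: CF_t = 102.600000, DF = 0.917485, PV = 94.133967
Price P = sum_t PV_t = 96.624389
Convexity numerator sum_t t*(t + 1/m) * CF_t / (1+y/m)^(m*t + 2):
  t = 1.0000: term = 4.569849
  t = 2.0000: term = 518.199055
Convexity = (1/P) * sum = 522.768904 / 96.624389 = 5.410320

Answer: Convexity = 5.4103


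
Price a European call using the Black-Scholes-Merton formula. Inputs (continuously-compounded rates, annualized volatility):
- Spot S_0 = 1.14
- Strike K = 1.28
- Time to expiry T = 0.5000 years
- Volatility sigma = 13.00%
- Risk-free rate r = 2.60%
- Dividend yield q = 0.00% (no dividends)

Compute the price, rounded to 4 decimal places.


d1 = (ln(S/K) + (r - q + 0.5*sigma^2) * T) / (sigma * sqrt(T)) = -1.07270074
d2 = d1 - sigma * sqrt(T) = -1.16462462
exp(-rT) = 0.98708414; exp(-qT) = 1.00000000
C = S_0 * exp(-qT) * N(d1) - K * exp(-rT) * N(d2)
N(d1) = 0.14170270; N(d2) = 0.12208549
C = 1.1400 * 1.00000000 * 0.14170270 - 1.2800 * 0.98708414 * 0.12208549 = 0.0073

Answer: Price = 0.0073


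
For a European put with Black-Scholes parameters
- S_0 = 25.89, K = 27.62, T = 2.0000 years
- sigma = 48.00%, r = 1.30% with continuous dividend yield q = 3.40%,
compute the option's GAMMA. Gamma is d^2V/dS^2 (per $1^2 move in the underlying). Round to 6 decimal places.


d1 = 0.1822518316; d2 = -0.4965706783
phi(d1) = 0.3923714159; exp(-qT) = 0.9342604736; exp(-rT) = 0.9743350896
Gamma = exp(-qT) * phi(d1) / (S * sigma * sqrt(T)) = 0.9342604736 * 0.3923714159 / (25.8900 * 0.4800 * 1.4142135624) = 0.020858

Answer: Gamma = 0.020858


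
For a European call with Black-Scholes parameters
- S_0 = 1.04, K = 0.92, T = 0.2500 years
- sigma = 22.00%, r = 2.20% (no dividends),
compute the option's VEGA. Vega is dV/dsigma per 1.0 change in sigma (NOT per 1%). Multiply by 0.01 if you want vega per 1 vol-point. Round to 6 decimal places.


Answer: Vega = 0.098615

Derivation:
d1 = 1.2195665645; d2 = 1.1095665645
phi(d1) = 0.1896433956; exp(-qT) = 1.0000000000; exp(-rT) = 0.9945150973
Vega = S * exp(-qT) * phi(d1) * sqrt(T) = 1.0400 * 1.0000000000 * 0.1896433956 * 0.5000000000 = 0.098615


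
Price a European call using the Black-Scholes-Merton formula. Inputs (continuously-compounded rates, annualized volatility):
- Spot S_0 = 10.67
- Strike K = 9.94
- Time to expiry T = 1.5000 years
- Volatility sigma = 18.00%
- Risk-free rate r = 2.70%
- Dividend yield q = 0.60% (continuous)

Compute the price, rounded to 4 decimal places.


Answer: Price = 1.4905

Derivation:
d1 = (ln(S/K) + (r - q + 0.5*sigma^2) * T) / (sigma * sqrt(T)) = 0.57458245
d2 = d1 - sigma * sqrt(T) = 0.35412838
exp(-rT) = 0.96030916; exp(-qT) = 0.99104038
C = S_0 * exp(-qT) * N(d1) - K * exp(-rT) * N(d2)
N(d1) = 0.71721314; N(d2) = 0.63837866
C = 10.6700 * 0.99104038 * 0.71721314 - 9.9400 * 0.96030916 * 0.63837866 = 1.4905


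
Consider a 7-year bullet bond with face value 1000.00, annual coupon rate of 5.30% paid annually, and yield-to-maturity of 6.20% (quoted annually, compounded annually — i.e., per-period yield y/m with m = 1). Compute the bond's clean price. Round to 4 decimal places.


Coupon per period c = face * coupon_rate / m = 53.000000
Periods per year m = 1; per-period yield y/m = 0.062000
Number of cashflows N = 7
Cashflows (t years, CF_t, discount factor 1/(1+y/m)^(m*t), PV):
  t = 1.0000: CF_t = 53.000000, DF = 0.941620, PV = 49.905838
  t = 2.0000: CF_t = 53.000000, DF = 0.886647, PV = 46.992315
  t = 3.0000: CF_t = 53.000000, DF = 0.834885, PV = 44.248884
  t = 4.0000: CF_t = 53.000000, DF = 0.786144, PV = 41.665616
  t = 5.0000: CF_t = 53.000000, DF = 0.740248, PV = 39.233160
  t = 6.0000: CF_t = 53.000000, DF = 0.697032, PV = 36.942712
  t = 7.0000: CF_t = 1053.000000, DF = 0.656339, PV = 691.125240
Price P = sum_t PV_t = 950.113763

Answer: Price = 950.1138


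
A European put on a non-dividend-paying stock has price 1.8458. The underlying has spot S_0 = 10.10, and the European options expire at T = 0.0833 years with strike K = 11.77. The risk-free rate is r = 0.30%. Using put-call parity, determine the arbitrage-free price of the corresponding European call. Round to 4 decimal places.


Answer: Call price = 0.1787

Derivation:
Put-call parity: C - P = S_0 * exp(-qT) - K * exp(-rT).
S_0 * exp(-qT) = 10.1000 * 1.00000000 = 10.10000000
K * exp(-rT) = 11.7700 * 0.99975013 = 11.76705904
C = P + S*exp(-qT) - K*exp(-rT)
C = 1.8458 + 10.10000000 - 11.76705904 = 0.1787


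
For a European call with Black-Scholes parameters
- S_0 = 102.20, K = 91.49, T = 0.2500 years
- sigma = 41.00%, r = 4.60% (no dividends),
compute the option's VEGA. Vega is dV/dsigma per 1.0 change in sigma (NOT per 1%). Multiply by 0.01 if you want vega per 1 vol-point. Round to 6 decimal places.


d1 = 0.6986073223; d2 = 0.4936073223
phi(d1) = 0.3125581870; exp(-qT) = 1.0000000000; exp(-rT) = 0.9885658722
Vega = S * exp(-qT) * phi(d1) * sqrt(T) = 102.2000 * 1.0000000000 * 0.3125581870 * 0.5000000000 = 15.971723

Answer: Vega = 15.971723


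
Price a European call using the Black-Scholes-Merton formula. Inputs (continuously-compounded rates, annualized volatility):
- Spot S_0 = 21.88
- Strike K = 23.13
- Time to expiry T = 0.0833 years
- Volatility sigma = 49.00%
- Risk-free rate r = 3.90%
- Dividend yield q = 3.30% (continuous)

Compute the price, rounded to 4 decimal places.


Answer: Price = 0.7418

Derivation:
d1 = (ln(S/K) + (r - q + 0.5*sigma^2) * T) / (sigma * sqrt(T)) = -0.31860225
d2 = d1 - sigma * sqrt(T) = -0.46002477
exp(-rT) = 0.99675657; exp(-qT) = 0.99725487
C = S_0 * exp(-qT) * N(d1) - K * exp(-rT) * N(d2)
N(d1) = 0.37501407; N(d2) = 0.32274922
C = 21.8800 * 0.99725487 * 0.37501407 - 23.1300 * 0.99675657 * 0.32274922 = 0.7418


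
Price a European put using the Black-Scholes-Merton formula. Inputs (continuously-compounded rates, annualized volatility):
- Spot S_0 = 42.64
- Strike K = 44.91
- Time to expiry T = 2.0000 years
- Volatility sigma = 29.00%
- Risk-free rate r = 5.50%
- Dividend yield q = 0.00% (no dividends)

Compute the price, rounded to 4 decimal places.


Answer: Price = 5.5948

Derivation:
d1 = (ln(S/K) + (r - q + 0.5*sigma^2) * T) / (sigma * sqrt(T)) = 0.34680489
d2 = d1 - sigma * sqrt(T) = -0.06331704
exp(-rT) = 0.89583414; exp(-qT) = 1.00000000
P = K * exp(-rT) * N(-d2) - S_0 * exp(-qT) * N(-d1)
N(-d1) = 0.36436895; N(-d2) = 0.52524298
P = 44.9100 * 0.89583414 * 0.52524298 - 42.6400 * 1.00000000 * 0.36436895 = 5.5948


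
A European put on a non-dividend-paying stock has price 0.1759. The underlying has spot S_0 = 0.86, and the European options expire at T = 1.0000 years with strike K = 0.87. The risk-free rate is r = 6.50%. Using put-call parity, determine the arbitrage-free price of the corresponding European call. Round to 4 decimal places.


Answer: Call price = 0.2207

Derivation:
Put-call parity: C - P = S_0 * exp(-qT) - K * exp(-rT).
S_0 * exp(-qT) = 0.8600 * 1.00000000 = 0.86000000
K * exp(-rT) = 0.8700 * 0.93706746 = 0.81524869
C = P + S*exp(-qT) - K*exp(-rT)
C = 0.1759 + 0.86000000 - 0.81524869 = 0.2207


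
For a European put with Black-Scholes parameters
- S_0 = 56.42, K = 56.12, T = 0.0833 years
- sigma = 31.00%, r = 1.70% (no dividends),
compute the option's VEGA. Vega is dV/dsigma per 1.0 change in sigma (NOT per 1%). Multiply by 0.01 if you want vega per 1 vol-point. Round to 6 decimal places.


Answer: Vega = 6.449571

Derivation:
d1 = 0.1201514259; d2 = 0.0306800339
phi(d1) = 0.3960730101; exp(-qT) = 1.0000000000; exp(-rT) = 0.9985849022
Vega = S * exp(-qT) * phi(d1) * sqrt(T) = 56.4200 * 1.0000000000 * 0.3960730101 * 0.2886173938 = 6.449571


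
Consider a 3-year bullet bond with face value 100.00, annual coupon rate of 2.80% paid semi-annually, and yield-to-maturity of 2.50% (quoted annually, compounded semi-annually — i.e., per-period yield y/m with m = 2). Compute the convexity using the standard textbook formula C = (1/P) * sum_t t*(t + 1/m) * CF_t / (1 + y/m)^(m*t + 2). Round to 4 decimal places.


Coupon per period c = face * coupon_rate / m = 1.400000
Periods per year m = 2; per-period yield y/m = 0.012500
Number of cashflows N = 6
Cashflows (t years, CF_t, discount factor 1/(1+y/m)^(m*t), PV):
  t = 0.5000: CF_t = 1.400000, DF = 0.987654, PV = 1.382716
  t = 1.0000: CF_t = 1.400000, DF = 0.975461, PV = 1.365645
  t = 1.5000: CF_t = 1.400000, DF = 0.963418, PV = 1.348786
  t = 2.0000: CF_t = 1.400000, DF = 0.951524, PV = 1.332134
  t = 2.5000: CF_t = 1.400000, DF = 0.939777, PV = 1.315688
  t = 3.0000: CF_t = 101.400000, DF = 0.928175, PV = 94.116932
Price P = sum_t PV_t = 100.861901
Convexity numerator sum_t t*(t + 1/m) * CF_t / (1+y/m)^(m*t + 2):
  t = 0.5000: term = 0.674393
  t = 1.0000: term = 1.998201
  t = 1.5000: term = 3.947064
  t = 2.0000: term = 6.497224
  t = 2.5000: term = 9.625517
  t = 3.0000: term = 963.977726
Convexity = (1/P) * sum = 986.720125 / 100.861901 = 9.782882

Answer: Convexity = 9.7829


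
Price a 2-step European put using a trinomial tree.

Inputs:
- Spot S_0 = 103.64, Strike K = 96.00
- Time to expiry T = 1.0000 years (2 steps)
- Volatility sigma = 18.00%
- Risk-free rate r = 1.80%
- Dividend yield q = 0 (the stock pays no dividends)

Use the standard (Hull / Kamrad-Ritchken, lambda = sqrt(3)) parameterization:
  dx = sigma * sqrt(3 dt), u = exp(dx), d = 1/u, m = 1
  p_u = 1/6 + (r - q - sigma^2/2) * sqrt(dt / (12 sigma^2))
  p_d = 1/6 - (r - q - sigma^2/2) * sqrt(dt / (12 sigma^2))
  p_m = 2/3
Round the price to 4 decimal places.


dt = T/N = 0.500000; dx = sigma*sqrt(3*dt) = 0.220454
u = exp(dx) = 1.246643; d = 1/u = 0.802154
p_u = 0.168708, p_m = 0.666667, p_d = 0.164625
Discount per step: exp(-r*dt) = 0.991040
Stock lattice S(k, j) with j the centered position index:
  k=0: S(0,+0) = 103.6400
  k=1: S(1,-1) = 83.1353; S(1,+0) = 103.6400; S(1,+1) = 129.2020
  k=2: S(2,-2) = 66.6873; S(2,-1) = 83.1353; S(2,+0) = 103.6400; S(2,+1) = 129.2020; S(2,+2) = 161.0688
Terminal payoffs V(N, j) = max(K - S_T, 0):
  V(2,-2) = 29.312655; V(2,-1) = 12.864710; V(2,+0) = 0.000000; V(2,+1) = 0.000000; V(2,+2) = 0.000000
Backward induction: V(k, j) = exp(-r*dt) * [p_u * V(k+1, j+1) + p_m * V(k+1, j) + p_d * V(k+1, j-1)]
  V(1,-1) = exp(-r*dt) * [p_u*0.000000 + p_m*12.864710 + p_d*29.312655] = 13.282004
  V(1,+0) = exp(-r*dt) * [p_u*0.000000 + p_m*0.000000 + p_d*12.864710] = 2.098883
  V(1,+1) = exp(-r*dt) * [p_u*0.000000 + p_m*0.000000 + p_d*0.000000] = 0.000000
  V(0,+0) = exp(-r*dt) * [p_u*0.000000 + p_m*2.098883 + p_d*13.282004] = 3.553684

Answer: Price = V(0,0) = 3.5537


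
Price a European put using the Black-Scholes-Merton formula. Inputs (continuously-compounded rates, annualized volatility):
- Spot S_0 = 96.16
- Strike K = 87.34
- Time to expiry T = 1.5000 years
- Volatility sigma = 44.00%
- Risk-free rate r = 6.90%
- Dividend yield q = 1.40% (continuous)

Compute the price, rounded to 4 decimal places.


d1 = (ln(S/K) + (r - q + 0.5*sigma^2) * T) / (sigma * sqrt(T)) = 0.60106196
d2 = d1 - sigma * sqrt(T) = 0.06217422
exp(-rT) = 0.90167602; exp(-qT) = 0.97921896
P = K * exp(-rT) * N(-d2) - S_0 * exp(-qT) * N(-d1)
N(-d1) = 0.27389936; N(-d2) = 0.47521205
P = 87.3400 * 0.90167602 * 0.47521205 - 96.1600 * 0.97921896 * 0.27389936 = 11.6333

Answer: Price = 11.6333


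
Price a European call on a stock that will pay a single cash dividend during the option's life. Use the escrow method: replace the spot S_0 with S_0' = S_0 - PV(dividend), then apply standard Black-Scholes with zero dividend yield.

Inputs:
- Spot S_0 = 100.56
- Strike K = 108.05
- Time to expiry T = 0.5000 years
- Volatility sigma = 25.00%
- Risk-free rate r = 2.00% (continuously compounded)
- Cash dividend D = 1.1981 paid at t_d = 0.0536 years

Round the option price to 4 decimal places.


PV(D) = D * exp(-r * t_d) = 1.1981 * 0.99892857 = 1.19681632
S_0' = S_0 - PV(D) = 100.5600 - 1.19681632 = 99.36318368
d1 = (ln(S_0'/K) + (r + sigma^2/2)*T) / (sigma*sqrt(T)) = -0.32915777
d2 = d1 - sigma*sqrt(T) = -0.50593447
exp(-rT) = 0.99004983
N(d1) = 0.37101822; N(d2) = 0.30645133
C = S_0' * N(d1) - K * exp(-rT) * N(d2) = 99.36318368 * 0.37101822 - 108.0500 * 0.99004983 * 0.30645133 = 4.0830

Answer: Price = 4.0830


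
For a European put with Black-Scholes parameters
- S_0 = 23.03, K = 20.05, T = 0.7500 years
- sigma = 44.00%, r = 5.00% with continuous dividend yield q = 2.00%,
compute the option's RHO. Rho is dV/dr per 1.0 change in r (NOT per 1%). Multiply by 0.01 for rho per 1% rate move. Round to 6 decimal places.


Answer: Rho = -5.912428

Derivation:
d1 = 0.6132209367; d2 = 0.2321697590
phi(d1) = 0.3305628432; exp(-qT) = 0.9851119396; exp(-rT) = 0.9631944177
N(-d2) = 0.4082030824
Rho = -K*T*exp(-rT)*N(-d2) = -20.0500 * 0.7500 * 0.9631944177 * 0.4082030824 = -5.912428


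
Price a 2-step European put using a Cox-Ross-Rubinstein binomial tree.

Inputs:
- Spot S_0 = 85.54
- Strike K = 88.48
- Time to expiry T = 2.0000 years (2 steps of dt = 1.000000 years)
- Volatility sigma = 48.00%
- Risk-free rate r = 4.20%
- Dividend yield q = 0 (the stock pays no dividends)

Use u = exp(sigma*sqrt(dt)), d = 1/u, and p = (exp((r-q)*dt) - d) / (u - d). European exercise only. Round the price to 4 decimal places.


Answer: Price = V(0,0) = 18.2463

Derivation:
dt = T/N = 1.000000
u = exp(sigma*sqrt(dt)) = 1.616074; d = 1/u = 0.618783
p = (exp((r-q)*dt) - d) / (u - d) = 0.425263
Discount per step: exp(-r*dt) = 0.958870
Stock lattice S(k, i) with i counting down-moves:
  k=0: S(0,0) = 85.5400
  k=1: S(1,0) = 138.2390; S(1,1) = 52.9307
  k=2: S(2,0) = 223.4045; S(2,1) = 85.5400; S(2,2) = 32.7527
Terminal payoffs V(N, i) = max(K - S_T, 0):
  V(2,0) = 0.000000; V(2,1) = 2.940000; V(2,2) = 55.727343
Backward induction: V(k, i) = exp(-r*dt) * [p * V(k+1, i) + (1-p) * V(k+1, i+1)].
  V(1,0) = exp(-r*dt) * [p*0.000000 + (1-p)*2.940000] = 1.620228
  V(1,1) = exp(-r*dt) * [p*2.940000 + (1-p)*55.727343] = 31.910067
  V(0,0) = exp(-r*dt) * [p*1.620228 + (1-p)*31.910067] = 18.246252


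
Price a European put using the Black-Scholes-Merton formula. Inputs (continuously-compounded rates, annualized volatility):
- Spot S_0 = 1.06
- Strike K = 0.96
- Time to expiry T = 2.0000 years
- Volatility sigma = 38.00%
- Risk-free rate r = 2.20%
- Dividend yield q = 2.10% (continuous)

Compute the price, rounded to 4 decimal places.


d1 = (ln(S/K) + (r - q + 0.5*sigma^2) * T) / (sigma * sqrt(T)) = 0.45681127
d2 = d1 - sigma * sqrt(T) = -0.08058989
exp(-rT) = 0.95695396; exp(-qT) = 0.95886978
P = K * exp(-rT) * N(-d2) - S_0 * exp(-qT) * N(-d1)
N(-d1) = 0.32390335; N(-d2) = 0.53211594
P = 0.9600 * 0.95695396 * 0.53211594 - 1.0600 * 0.95886978 * 0.32390335 = 0.1596

Answer: Price = 0.1596


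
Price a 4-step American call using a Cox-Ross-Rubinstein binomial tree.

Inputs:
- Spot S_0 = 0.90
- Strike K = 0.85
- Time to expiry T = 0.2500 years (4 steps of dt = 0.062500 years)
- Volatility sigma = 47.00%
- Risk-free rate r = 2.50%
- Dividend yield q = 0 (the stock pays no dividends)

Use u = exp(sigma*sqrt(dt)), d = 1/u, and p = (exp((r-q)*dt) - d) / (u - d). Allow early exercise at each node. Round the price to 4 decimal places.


dt = T/N = 0.062500
u = exp(sigma*sqrt(dt)) = 1.124682; d = 1/u = 0.889141
p = (exp((r-q)*dt) - d) / (u - d) = 0.477298
Discount per step: exp(-r*dt) = 0.998439
Stock lattice S(k, i) with i counting down-moves:
  k=0: S(0,0) = 0.9000
  k=1: S(1,0) = 1.0122; S(1,1) = 0.8002
  k=2: S(2,0) = 1.1384; S(2,1) = 0.9000; S(2,2) = 0.7115
  k=3: S(3,0) = 1.2804; S(3,1) = 1.0122; S(3,2) = 0.8002; S(3,3) = 0.6326
  k=4: S(4,0) = 1.4400; S(4,1) = 1.1384; S(4,2) = 0.9000; S(4,3) = 0.7115; S(4,4) = 0.5625
Terminal payoffs V(N, i) = max(S_T - K, 0):
  V(4,0) = 0.589995; V(4,1) = 0.288418; V(4,2) = 0.050000; V(4,3) = 0.000000; V(4,4) = 0.000000
Backward induction: V(k, i) = exp(-r*dt) * [p * V(k+1, i) + (1-p) * V(k+1, i+1)]; then take max(V_cont, immediate exercise) for American.
  V(3,0) = exp(-r*dt) * [p*0.589995 + (1-p)*0.288418] = 0.431685; exercise = 0.430358; V(3,0) = max -> 0.431685
  V(3,1) = exp(-r*dt) * [p*0.288418 + (1-p)*0.050000] = 0.163541; exercise = 0.162213; V(3,1) = max -> 0.163541
  V(3,2) = exp(-r*dt) * [p*0.050000 + (1-p)*0.000000] = 0.023828; exercise = 0.000000; V(3,2) = max -> 0.023828
  V(3,3) = exp(-r*dt) * [p*0.000000 + (1-p)*0.000000] = 0.000000; exercise = 0.000000; V(3,3) = max -> 0.000000
  V(2,0) = exp(-r*dt) * [p*0.431685 + (1-p)*0.163541] = 0.291070; exercise = 0.288418; V(2,0) = max -> 0.291070
  V(2,1) = exp(-r*dt) * [p*0.163541 + (1-p)*0.023828] = 0.090371; exercise = 0.050000; V(2,1) = max -> 0.090371
  V(2,2) = exp(-r*dt) * [p*0.023828 + (1-p)*0.000000] = 0.011355; exercise = 0.000000; V(2,2) = max -> 0.011355
  V(1,0) = exp(-r*dt) * [p*0.291070 + (1-p)*0.090371] = 0.185873; exercise = 0.162213; V(1,0) = max -> 0.185873
  V(1,1) = exp(-r*dt) * [p*0.090371 + (1-p)*0.011355] = 0.048993; exercise = 0.000000; V(1,1) = max -> 0.048993
  V(0,0) = exp(-r*dt) * [p*0.185873 + (1-p)*0.048993] = 0.114147; exercise = 0.050000; V(0,0) = max -> 0.114147

Answer: Price = V(0,0) = 0.1141


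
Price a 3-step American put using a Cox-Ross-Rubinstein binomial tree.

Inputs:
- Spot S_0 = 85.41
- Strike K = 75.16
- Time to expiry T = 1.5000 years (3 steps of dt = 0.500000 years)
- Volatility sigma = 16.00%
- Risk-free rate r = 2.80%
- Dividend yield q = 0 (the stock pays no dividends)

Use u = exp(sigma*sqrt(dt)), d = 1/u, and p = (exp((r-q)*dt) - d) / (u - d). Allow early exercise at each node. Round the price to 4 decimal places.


Answer: Price = V(0,0) = 1.4883

Derivation:
dt = T/N = 0.500000
u = exp(sigma*sqrt(dt)) = 1.119785; d = 1/u = 0.893028
p = (exp((r-q)*dt) - d) / (u - d) = 0.533920
Discount per step: exp(-r*dt) = 0.986098
Stock lattice S(k, i) with i counting down-moves:
  k=0: S(0,0) = 85.4100
  k=1: S(1,0) = 95.6409; S(1,1) = 76.2735
  k=2: S(2,0) = 107.0973; S(2,1) = 85.4100; S(2,2) = 68.1144
  k=3: S(3,0) = 119.9259; S(3,1) = 95.6409; S(3,2) = 76.2735; S(3,3) = 60.8281
Terminal payoffs V(N, i) = max(K - S_T, 0):
  V(3,0) = 0.000000; V(3,1) = 0.000000; V(3,2) = 0.000000; V(3,3) = 14.331895
Backward induction: V(k, i) = exp(-r*dt) * [p * V(k+1, i) + (1-p) * V(k+1, i+1)]; then take max(V_cont, immediate exercise) for American.
  V(2,0) = exp(-r*dt) * [p*0.000000 + (1-p)*0.000000] = 0.000000; exercise = 0.000000; V(2,0) = max -> 0.000000
  V(2,1) = exp(-r*dt) * [p*0.000000 + (1-p)*0.000000] = 0.000000; exercise = 0.000000; V(2,1) = max -> 0.000000
  V(2,2) = exp(-r*dt) * [p*0.000000 + (1-p)*14.331895] = 6.586942; exercise = 7.045574; V(2,2) = max -> 7.045574
  V(1,0) = exp(-r*dt) * [p*0.000000 + (1-p)*0.000000] = 0.000000; exercise = 0.000000; V(1,0) = max -> 0.000000
  V(1,1) = exp(-r*dt) * [p*0.000000 + (1-p)*7.045574] = 3.238148; exercise = 0.000000; V(1,1) = max -> 3.238148
  V(0,0) = exp(-r*dt) * [p*0.000000 + (1-p)*3.238148] = 1.488253; exercise = 0.000000; V(0,0) = max -> 1.488253


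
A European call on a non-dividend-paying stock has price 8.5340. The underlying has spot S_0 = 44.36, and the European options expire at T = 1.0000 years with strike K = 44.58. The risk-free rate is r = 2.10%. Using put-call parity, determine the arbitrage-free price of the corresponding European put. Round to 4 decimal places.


Put-call parity: C - P = S_0 * exp(-qT) - K * exp(-rT).
S_0 * exp(-qT) = 44.3600 * 1.00000000 = 44.36000000
K * exp(-rT) = 44.5800 * 0.97921896 = 43.65358144
P = C - S*exp(-qT) + K*exp(-rT)
P = 8.5340 - 44.36000000 + 43.65358144 = 7.8276

Answer: Put price = 7.8276


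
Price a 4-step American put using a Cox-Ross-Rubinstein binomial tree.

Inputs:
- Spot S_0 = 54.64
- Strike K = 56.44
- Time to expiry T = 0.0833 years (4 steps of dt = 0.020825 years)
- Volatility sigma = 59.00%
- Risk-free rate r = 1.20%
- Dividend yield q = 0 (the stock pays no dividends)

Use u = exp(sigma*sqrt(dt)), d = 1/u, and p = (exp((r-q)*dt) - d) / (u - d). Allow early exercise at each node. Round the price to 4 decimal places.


Answer: Price = V(0,0) = 4.7558

Derivation:
dt = T/N = 0.020825
u = exp(sigma*sqrt(dt)) = 1.088872; d = 1/u = 0.918382
p = (exp((r-q)*dt) - d) / (u - d) = 0.480193
Discount per step: exp(-r*dt) = 0.999750
Stock lattice S(k, i) with i counting down-moves:
  k=0: S(0,0) = 54.6400
  k=1: S(1,0) = 59.4960; S(1,1) = 50.1804
  k=2: S(2,0) = 64.7835; S(2,1) = 54.6400; S(2,2) = 46.0847
  k=3: S(3,0) = 70.5409; S(3,1) = 59.4960; S(3,2) = 50.1804; S(3,3) = 42.3234
  k=4: S(4,0) = 76.8100; S(4,1) = 64.7835; S(4,2) = 54.6400; S(4,3) = 46.0847; S(4,4) = 38.8690
Terminal payoffs V(N, i) = max(K - S_T, 0):
  V(4,0) = 0.000000; V(4,1) = 0.000000; V(4,2) = 1.800000; V(4,3) = 10.355256; V(4,4) = 17.570974
Backward induction: V(k, i) = exp(-r*dt) * [p * V(k+1, i) + (1-p) * V(k+1, i+1)]; then take max(V_cont, immediate exercise) for American.
  V(3,0) = exp(-r*dt) * [p*0.000000 + (1-p)*0.000000] = 0.000000; exercise = 0.000000; V(3,0) = max -> 0.000000
  V(3,1) = exp(-r*dt) * [p*0.000000 + (1-p)*1.800000] = 0.935418; exercise = 0.000000; V(3,1) = max -> 0.935418
  V(3,2) = exp(-r*dt) * [p*1.800000 + (1-p)*10.355256] = 6.245519; exercise = 6.259621; V(3,2) = max -> 6.259621
  V(3,3) = exp(-r*dt) * [p*10.355256 + (1-p)*17.570974] = 14.102510; exercise = 14.116613; V(3,3) = max -> 14.116613
  V(2,0) = exp(-r*dt) * [p*0.000000 + (1-p)*0.935418] = 0.486115; exercise = 0.000000; V(2,0) = max -> 0.486115
  V(2,1) = exp(-r*dt) * [p*0.935418 + (1-p)*6.259621] = 3.702050; exercise = 1.800000; V(2,1) = max -> 3.702050
  V(2,2) = exp(-r*dt) * [p*6.259621 + (1-p)*14.116613] = 10.341154; exercise = 10.355256; V(2,2) = max -> 10.355256
  V(1,0) = exp(-r*dt) * [p*0.486115 + (1-p)*3.702050] = 2.157240; exercise = 0.000000; V(1,0) = max -> 2.157240
  V(1,1) = exp(-r*dt) * [p*3.702050 + (1-p)*10.355256] = 7.158642; exercise = 6.259621; V(1,1) = max -> 7.158642
  V(0,0) = exp(-r*dt) * [p*2.157240 + (1-p)*7.158642] = 4.755814; exercise = 1.800000; V(0,0) = max -> 4.755814
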